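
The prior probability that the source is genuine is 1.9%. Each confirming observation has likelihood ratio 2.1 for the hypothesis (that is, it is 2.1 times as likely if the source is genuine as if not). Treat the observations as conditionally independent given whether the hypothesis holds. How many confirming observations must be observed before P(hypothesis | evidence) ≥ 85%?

Prior odds = 0.019/0.981 = 19/981.
Likelihood ratio per confirming observation = 2.1.
Target posterior odds = 0.85/0.15 = 17/3.
Require 2.1ⁿ ≥ 17/3 ÷ (19/981) = 5559/19.
2.1⁷ ≈180.109 falls short of 5559/19 but 2.1⁸ ≈378.229 reaches it, so n = 8.

8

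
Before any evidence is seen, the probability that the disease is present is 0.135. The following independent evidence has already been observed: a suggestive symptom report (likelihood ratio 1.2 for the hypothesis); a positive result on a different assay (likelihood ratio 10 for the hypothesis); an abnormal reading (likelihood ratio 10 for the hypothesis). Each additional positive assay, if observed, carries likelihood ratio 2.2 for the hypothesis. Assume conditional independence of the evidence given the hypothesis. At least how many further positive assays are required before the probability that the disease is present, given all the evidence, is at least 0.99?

Prior odds = 0.135/0.865 = 27/173.
Combined Bayes factor of the evidence already in hand = 1.2 × 10 × 10 = 120.
Odds after that evidence = (27/173) × 120 = 3240/173.
Target odds = 0.99/0.01 = 99.
Need 2.2ⁿ ≥ 99 ÷ (3240/173) = 1903/360.
2.2² = 4.84 falls short of 1903/360 but 2.2³ = 10.648 reaches it, so n = 3.

3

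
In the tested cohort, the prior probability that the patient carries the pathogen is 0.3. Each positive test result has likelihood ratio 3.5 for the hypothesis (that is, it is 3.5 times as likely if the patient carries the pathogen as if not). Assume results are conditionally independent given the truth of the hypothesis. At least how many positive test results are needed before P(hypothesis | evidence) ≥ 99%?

5

Prior odds: 0.3 ÷ 0.7 = 3/7.
Likelihood ratio per positive test result = 3.5.
Target posterior odds = 0.99/0.01 = 99.
Require 3.5ⁿ ≥ 99 ÷ (3/7) = 231.
3.5⁴ = 150.0625 falls short of 231 but 3.5⁵ = 525.21875 reaches it, so n = 5.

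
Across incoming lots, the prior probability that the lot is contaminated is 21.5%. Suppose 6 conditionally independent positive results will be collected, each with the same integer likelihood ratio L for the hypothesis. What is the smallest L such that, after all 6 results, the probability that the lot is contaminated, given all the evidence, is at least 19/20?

Prior odds = 0.215/0.785 = 43/157.
Target odds = 0.95/0.05 = 19.
Need L⁶ ≥ 19 ÷ (43/157) = 2983/43.
2⁶ = 64 < 2983/43 ≤ 729 = 3⁶, so L = 3.

3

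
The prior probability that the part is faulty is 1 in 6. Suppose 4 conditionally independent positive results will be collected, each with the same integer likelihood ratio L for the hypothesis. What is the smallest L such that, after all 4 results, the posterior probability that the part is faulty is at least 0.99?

5

Prior odds = (1/6)/(5/6) = 0.2.
Target odds = 0.99/0.01 = 99.
Need L⁴ ≥ 99 ÷ 0.2 = 495.
4⁴ = 256 < 495 ≤ 625 = 5⁴, so L = 5.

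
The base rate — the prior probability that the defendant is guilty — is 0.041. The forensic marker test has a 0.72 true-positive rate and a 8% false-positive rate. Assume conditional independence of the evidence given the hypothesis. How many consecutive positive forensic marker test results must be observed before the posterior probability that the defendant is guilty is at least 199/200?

4

Prior odds: 0.041 ÷ 0.959 = 41/959.
Likelihood ratio of a positive result = 0.72/0.08 = 9.
Target odds: 0.995 ÷ 0.005 = 199.
Need (41/959) × 9ⁿ ≥ 199, i.e. 9ⁿ ≥ 190841/41.
9³ = 729 falls short of 190841/41 but 9⁴ = 6561 reaches it, so n = 4.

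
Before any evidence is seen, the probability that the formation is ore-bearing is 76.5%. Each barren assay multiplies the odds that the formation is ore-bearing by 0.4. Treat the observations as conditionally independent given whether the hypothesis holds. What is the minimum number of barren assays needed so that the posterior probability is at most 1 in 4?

Prior odds: 0.765 ÷ 0.235 = 153/47.
Likelihood ratio per barren assay = 0.4.
Target posterior odds = 0.25/0.75 = 1/3.
Need (153/47) × 0.4ⁿ ≤ 1/3, i.e. 0.4ⁿ ≤ 47/459.
0.4² = 0.16 is still above 47/459 but 0.4³ = 0.064 is at or below it, so n = 3.

3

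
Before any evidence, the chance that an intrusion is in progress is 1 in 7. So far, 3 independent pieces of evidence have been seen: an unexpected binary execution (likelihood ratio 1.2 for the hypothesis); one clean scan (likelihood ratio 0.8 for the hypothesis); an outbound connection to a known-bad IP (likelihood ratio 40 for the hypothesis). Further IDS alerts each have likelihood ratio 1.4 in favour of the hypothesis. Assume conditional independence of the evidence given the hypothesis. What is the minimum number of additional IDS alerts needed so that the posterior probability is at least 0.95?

Prior odds = (1/7)/(6/7) = 1/6.
Combined Bayes factor of the evidence already in hand = 1.2 × 0.8 × 40 = 38.4.
Odds after that evidence = (1/6) × 38.4 = 6.4.
Target odds = 0.95/0.05 = 19.
Need 1.4ⁿ ≥ 19 ÷ 6.4 = 2.96875.
1.4³ = 2.744 falls short of 2.96875 but 1.4⁴ = 3.8416 reaches it, so n = 4.

4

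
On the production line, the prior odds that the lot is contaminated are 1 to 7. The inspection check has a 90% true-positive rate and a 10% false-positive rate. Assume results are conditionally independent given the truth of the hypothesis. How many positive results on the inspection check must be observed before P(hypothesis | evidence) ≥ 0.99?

3

Prior odds = 1/7.
Likelihood ratio of a positive result = 0.9/0.1 = 9.
Target odds: 0.99 ÷ 0.01 = 99.
Require 9ⁿ ≥ 99 ÷ (1/7) = 693.
9² = 81 falls short of 693 but 9³ = 729 reaches it, so n = 3.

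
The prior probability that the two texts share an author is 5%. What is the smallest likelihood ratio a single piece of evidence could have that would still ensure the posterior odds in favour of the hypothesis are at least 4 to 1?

76

Prior odds = 0.05/0.95 = 1/19.
Target odds = 4.
Required Bayes factor = 4 ÷ (1/19) = 76.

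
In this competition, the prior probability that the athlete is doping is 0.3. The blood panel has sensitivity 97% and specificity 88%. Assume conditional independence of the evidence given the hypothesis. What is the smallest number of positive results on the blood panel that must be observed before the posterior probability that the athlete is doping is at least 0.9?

2

Prior odds = 0.3/0.7 = 3/7.
False-positive rate = 1 − 0.88 = 0.12; likelihood ratio of a positive = 0.97/0.12 = 97/12.
Target odds: 0.9 ÷ 0.1 = 9.
Need (3/7) × (97/12)ⁿ ≥ 9, i.e. (97/12)ⁿ ≥ 21.
(97/12)¹ = 97/12 falls short of 21 but (97/12)² = 9409/144 reaches it, so n = 2.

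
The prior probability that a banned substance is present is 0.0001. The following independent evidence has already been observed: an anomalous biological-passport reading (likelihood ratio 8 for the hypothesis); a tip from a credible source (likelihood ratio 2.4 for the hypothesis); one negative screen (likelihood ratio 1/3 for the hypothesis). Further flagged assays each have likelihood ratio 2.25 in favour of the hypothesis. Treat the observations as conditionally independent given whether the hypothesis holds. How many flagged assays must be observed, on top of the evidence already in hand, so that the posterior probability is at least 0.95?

Prior odds = 0.0001/0.9999 = 1/9999.
Combined Bayes factor of the evidence already in hand = 8 × 2.4 × (1/3) = 6.4.
Odds after that evidence = (1/9999) × 6.4 = 32/49995.
Target odds = 0.95/0.05 = 19.
Need 2.25ⁿ ≥ 19 ÷ (32/49995) = 29684.53125.
2.25¹² ≈16834.1 falls short of 29684.53125 but 2.25¹³ ≈37876.8 reaches it, so n = 13.

13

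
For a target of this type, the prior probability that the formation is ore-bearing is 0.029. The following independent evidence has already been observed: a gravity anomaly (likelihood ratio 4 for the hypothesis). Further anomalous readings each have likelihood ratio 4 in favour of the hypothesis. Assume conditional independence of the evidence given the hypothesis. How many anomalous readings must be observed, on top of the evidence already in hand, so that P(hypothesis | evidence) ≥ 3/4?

3

Prior odds = 0.029/0.971 = 29/971.
Bayes factor of the evidence already in hand = 4.
Odds after that evidence = (29/971) × 4 = 116/971.
Target odds = 0.75/0.25 = 3.
Need 4ⁿ ≥ 3 ÷ (116/971) = 2913/116.
4² = 16 falls short of 2913/116 but 4³ = 64 reaches it, so n = 3.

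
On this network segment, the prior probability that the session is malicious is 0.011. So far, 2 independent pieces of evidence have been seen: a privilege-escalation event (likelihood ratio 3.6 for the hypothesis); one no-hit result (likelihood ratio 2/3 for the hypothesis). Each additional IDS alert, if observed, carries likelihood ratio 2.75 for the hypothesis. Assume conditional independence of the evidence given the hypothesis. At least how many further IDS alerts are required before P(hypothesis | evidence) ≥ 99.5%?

Prior odds = 0.011/0.989 = 11/989.
Combined Bayes factor of the evidence already in hand = 3.6 × (2/3) = 2.4.
Odds after that evidence = (11/989) × 2.4 = 132/4945.
Target odds = 0.995/0.005 = 199.
Need 2.75ⁿ ≥ 199 ÷ (132/4945) = 984055/132.
2.75⁸ = 214358881/65536 falls short of 984055/132 but 2.75⁹ ≈8994.86 reaches it, so n = 9.

9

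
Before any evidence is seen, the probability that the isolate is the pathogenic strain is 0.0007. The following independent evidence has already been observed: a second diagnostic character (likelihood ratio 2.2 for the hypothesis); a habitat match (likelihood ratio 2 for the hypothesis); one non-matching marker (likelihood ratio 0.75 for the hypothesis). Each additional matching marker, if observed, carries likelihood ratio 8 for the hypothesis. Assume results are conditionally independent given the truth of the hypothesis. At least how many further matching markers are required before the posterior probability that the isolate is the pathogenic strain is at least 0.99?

Prior odds = 0.0007/0.9993 = 7/9993.
Combined Bayes factor of the evidence already in hand = 2.2 × 2 × 0.75 = 3.3.
Odds after that evidence = (7/9993) × 3.3 = 77/33310.
Target odds = 0.99/0.01 = 99.
Need 8ⁿ ≥ 99 ÷ (77/33310) = 299790/7.
8⁵ = 32768 falls short of 299790/7 but 8⁶ = 262144 reaches it, so n = 6.

6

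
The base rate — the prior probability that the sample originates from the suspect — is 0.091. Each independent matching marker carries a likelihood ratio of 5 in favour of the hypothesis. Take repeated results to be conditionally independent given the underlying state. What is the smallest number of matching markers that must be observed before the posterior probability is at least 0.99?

5

Prior odds: 0.091 ÷ 0.909 = 91/909.
Likelihood ratio per matching marker = 5.
Target posterior odds = 0.99/0.01 = 99.
Need (91/909) × 5ⁿ ≥ 99, i.e. 5ⁿ ≥ 89991/91.
5⁴ = 625 falls short of 89991/91 but 5⁵ = 3125 reaches it, so n = 5.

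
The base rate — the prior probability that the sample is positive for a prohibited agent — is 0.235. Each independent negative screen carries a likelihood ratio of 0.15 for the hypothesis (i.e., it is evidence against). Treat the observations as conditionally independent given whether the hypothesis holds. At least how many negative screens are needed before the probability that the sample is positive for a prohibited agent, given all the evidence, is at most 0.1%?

Prior odds: 0.235 ÷ 0.765 = 47/153.
Likelihood ratio per negative screen = 0.15.
Target posterior odds = 0.001/0.999 = 1/999.
Need (47/153) × 0.15ⁿ ≤ 1/999, i.e. 0.15ⁿ ≤ 17/5217.
0.15³ = 0.003375 is still above 17/5217 but 0.15⁴ = 81/160000 is at or below it, so n = 4.

4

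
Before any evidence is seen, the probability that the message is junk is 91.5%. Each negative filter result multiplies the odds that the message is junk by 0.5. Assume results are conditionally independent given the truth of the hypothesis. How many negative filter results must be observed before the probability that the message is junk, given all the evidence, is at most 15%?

Prior odds = 0.915/0.085 = 183/17.
Likelihood ratio per negative filter result = 0.5.
Target odds: 0.15 ÷ 0.85 = 3/17.
Require 0.5ⁿ ≤ 3/17 ÷ (183/17) = 1/61.
0.5⁵ = 0.03125 is still above 1/61 but 0.5⁶ = 0.015625 is at or below it, so n = 6.

6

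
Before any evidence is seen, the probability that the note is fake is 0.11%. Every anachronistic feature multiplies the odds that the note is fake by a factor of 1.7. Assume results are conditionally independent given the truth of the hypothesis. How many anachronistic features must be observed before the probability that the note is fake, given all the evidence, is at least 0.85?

Prior odds: 0.0011 ÷ 0.9989 = 11/9989.
Likelihood ratio per anachronistic feature = 1.7.
Target posterior odds = 0.85/0.15 = 17/3.
Need (11/9989) × 1.7ⁿ ≥ 17/3, i.e. 1.7ⁿ ≥ 169813/33.
1.7¹⁶ ≈4866.12 falls short of 169813/33 but 1.7¹⁷ ≈8272.4 reaches it, so n = 17.

17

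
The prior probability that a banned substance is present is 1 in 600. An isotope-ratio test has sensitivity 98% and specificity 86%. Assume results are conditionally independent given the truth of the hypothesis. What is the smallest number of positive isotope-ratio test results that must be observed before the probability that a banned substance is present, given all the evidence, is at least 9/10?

5

Prior odds: (1/600) ÷ (599/600) = 1/599.
False-positive rate = 1 − 0.86 = 0.14; likelihood ratio of a positive = 0.98/0.14 = 7.
Target posterior odds = 0.9/0.1 = 9.
Require 7ⁿ ≥ 9 ÷ (1/599) = 5391.
7⁴ = 2401 falls short of 5391 but 7⁵ = 16807 reaches it, so n = 5.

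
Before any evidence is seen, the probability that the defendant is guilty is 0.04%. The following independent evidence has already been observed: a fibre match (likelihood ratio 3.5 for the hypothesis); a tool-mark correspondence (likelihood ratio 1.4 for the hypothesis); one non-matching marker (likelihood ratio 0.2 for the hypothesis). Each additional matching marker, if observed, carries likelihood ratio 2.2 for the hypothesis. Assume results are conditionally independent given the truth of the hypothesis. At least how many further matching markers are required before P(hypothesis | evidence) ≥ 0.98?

Prior odds = 0.0004/0.9996 = 1/2499.
Combined Bayes factor of the evidence already in hand = 3.5 × 1.4 × 0.2 = 0.98.
Odds after that evidence = (1/2499) × 0.98 = 1/2550.
Target odds = 0.98/0.02 = 49.
Need 2.2ⁿ ≥ 49 ÷ (1/2550) = 124950.
2.2¹⁴ ≈62218.2 falls short of 124950 but 2.2¹⁵ ≈136880 reaches it, so n = 15.

15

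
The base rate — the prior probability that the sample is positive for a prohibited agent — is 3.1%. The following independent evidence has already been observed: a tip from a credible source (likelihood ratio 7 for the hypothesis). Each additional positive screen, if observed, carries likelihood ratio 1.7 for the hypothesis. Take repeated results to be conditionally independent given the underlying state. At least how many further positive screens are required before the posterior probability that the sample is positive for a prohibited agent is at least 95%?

Prior odds = 0.031/0.969 = 31/969.
Bayes factor of the evidence already in hand = 7.
Odds after that evidence = (31/969) × 7 = 217/969.
Target odds = 0.95/0.05 = 19.
Need 1.7ⁿ ≥ 19 ÷ (217/969) = 18411/217.
1.7⁸ ≈69.7576 falls short of 18411/217 but 1.7⁹ ≈118.588 reaches it, so n = 9.

9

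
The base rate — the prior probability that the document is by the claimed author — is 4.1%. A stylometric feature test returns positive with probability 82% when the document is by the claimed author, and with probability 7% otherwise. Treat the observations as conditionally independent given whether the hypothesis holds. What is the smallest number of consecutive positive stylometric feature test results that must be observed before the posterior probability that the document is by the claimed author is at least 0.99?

4

Prior odds: 0.041 ÷ 0.959 = 41/959.
Likelihood ratio of a positive result = 0.82/0.07 = 82/7.
Target odds: 0.99 ÷ 0.01 = 99.
Require (82/7)ⁿ ≥ 99 ÷ (41/959) = 94941/41.
(82/7)³ = 551368/343 falls short of 94941/41 but (82/7)⁴ = 45212176/2401 reaches it, so n = 4.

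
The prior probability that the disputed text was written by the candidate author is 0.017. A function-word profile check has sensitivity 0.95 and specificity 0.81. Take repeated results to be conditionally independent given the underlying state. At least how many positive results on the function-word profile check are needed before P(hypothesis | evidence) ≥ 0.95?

5

Prior odds: 0.017 ÷ 0.983 = 17/983.
False-positive rate = 1 − 0.81 = 0.19; likelihood ratio of a positive = 0.95/0.19 = 5.
Target odds: 0.95 ÷ 0.05 = 19.
Require 5ⁿ ≥ 19 ÷ (17/983) = 18677/17.
5⁴ = 625 falls short of 18677/17 but 5⁵ = 3125 reaches it, so n = 5.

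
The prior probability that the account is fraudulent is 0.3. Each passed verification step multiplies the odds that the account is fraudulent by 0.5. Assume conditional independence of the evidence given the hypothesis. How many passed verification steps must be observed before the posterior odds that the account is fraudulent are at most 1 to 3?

1

Prior odds: 0.3 ÷ 0.7 = 3/7.
Likelihood ratio per passed verification step = 0.5.
Target odds = 1/3.
Require 0.5ⁿ ≤ 1/3 ÷ (3/7) = 7/9.
0.5¹ = 0.5, which is already at or below the required 7/9; so n = 1.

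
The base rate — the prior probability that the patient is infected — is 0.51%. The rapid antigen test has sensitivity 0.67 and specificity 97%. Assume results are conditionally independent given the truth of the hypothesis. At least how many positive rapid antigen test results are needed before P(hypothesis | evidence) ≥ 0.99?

Prior odds = 0.0051/0.9949 = 51/9949.
False-positive rate = 1 − 0.97 = 0.03; likelihood ratio of a positive = 0.67/0.03 = 67/3.
Target odds: 0.99 ÷ 0.01 = 99.
Need (51/9949) × (67/3)ⁿ ≥ 99, i.e. (67/3)ⁿ ≥ 328317/17.
(67/3)³ = 300763/27 falls short of 328317/17 but (67/3)⁴ = 20151121/81 reaches it, so n = 4.

4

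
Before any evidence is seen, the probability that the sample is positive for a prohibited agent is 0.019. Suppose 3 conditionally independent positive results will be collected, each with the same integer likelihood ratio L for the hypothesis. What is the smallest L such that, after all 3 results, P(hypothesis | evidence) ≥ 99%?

Prior odds = 0.019/0.981 = 19/981.
Target odds = 0.99/0.01 = 99.
Need L³ ≥ 99 ÷ (19/981) = 97119/19.
17³ = 4913 < 97119/19 ≤ 5832 = 18³, so L = 18.

18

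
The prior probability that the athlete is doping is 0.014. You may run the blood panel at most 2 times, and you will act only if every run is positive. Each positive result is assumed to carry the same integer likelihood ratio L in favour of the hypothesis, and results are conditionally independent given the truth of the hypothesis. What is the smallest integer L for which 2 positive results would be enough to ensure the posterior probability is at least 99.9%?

266

Prior odds = 0.014/0.986 = 7/493.
Target odds = 0.999/0.001 = 999.
Need L² ≥ 999 ÷ (7/493) = 492507/7.
265² = 70225 < 492507/7 ≤ 70756 = 266², so L = 266.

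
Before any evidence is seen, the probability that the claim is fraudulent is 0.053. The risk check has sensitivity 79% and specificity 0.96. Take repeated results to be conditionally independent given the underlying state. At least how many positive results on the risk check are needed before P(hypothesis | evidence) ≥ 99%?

3

Prior odds = 0.053/0.947 = 53/947.
False-positive rate = 1 − 0.96 = 0.04; likelihood ratio of a positive = 0.79/0.04 = 19.75.
Target odds: 0.99 ÷ 0.01 = 99.
Need (53/947) × 19.75ⁿ ≥ 99, i.e. 19.75ⁿ ≥ 93753/53.
19.75² = 390.0625 falls short of 93753/53 but 19.75³ = 7703.734375 reaches it, so n = 3.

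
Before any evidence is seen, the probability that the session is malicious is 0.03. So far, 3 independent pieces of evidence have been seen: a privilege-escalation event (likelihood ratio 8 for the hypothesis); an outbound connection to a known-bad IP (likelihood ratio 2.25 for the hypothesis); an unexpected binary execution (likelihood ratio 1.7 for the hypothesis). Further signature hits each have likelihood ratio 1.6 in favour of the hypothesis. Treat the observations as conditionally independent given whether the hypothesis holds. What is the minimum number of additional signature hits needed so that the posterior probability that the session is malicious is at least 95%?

Prior odds = 0.03/0.97 = 3/97.
Combined Bayes factor of the evidence already in hand = 8 × 2.25 × 1.7 = 30.6.
Odds after that evidence = (3/97) × 30.6 = 459/485.
Target odds = 0.95/0.05 = 19.
Need 1.6ⁿ ≥ 19 ÷ (459/485) = 9215/459.
1.6⁶ = 262144/15625 falls short of 9215/459 but 1.6⁷ = 2097152/78125 reaches it, so n = 7.

7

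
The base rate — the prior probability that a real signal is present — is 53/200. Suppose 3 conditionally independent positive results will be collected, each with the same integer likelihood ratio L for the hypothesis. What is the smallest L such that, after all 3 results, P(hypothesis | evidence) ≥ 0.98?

Prior odds = 0.265/0.735 = 53/147.
Target odds = 0.98/0.02 = 49.
Need L³ ≥ 49 ÷ (53/147) = 7203/53.
5³ = 125 < 7203/53 ≤ 216 = 6³, so L = 6.

6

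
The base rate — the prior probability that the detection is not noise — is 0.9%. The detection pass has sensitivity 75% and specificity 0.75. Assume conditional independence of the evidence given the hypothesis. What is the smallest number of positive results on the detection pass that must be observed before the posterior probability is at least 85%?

6

Prior odds = 0.009/0.991 = 9/991.
False-positive rate = 1 − 0.75 = 0.25; likelihood ratio of a positive = 0.75/0.25 = 3.
Target odds: 0.85 ÷ 0.15 = 17/3.
Require 3ⁿ ≥ 17/3 ÷ (9/991) = 16847/27.
3⁵ = 243 falls short of 16847/27 but 3⁶ = 729 reaches it, so n = 6.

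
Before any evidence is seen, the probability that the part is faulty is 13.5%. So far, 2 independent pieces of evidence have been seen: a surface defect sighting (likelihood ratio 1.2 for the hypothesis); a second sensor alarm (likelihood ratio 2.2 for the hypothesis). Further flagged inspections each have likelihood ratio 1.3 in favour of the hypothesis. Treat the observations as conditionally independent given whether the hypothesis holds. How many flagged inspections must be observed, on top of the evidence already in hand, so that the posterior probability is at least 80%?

Prior odds = 0.135/0.865 = 27/173.
Combined Bayes factor of the evidence already in hand = 1.2 × 2.2 = 2.64.
Odds after that evidence = (27/173) × 2.64 = 1782/4325.
Target odds = 0.8/0.2 = 4.
Need 1.3ⁿ ≥ 4 ÷ (1782/4325) = 8650/891.
1.3⁸ = 815730721/100000000 falls short of 8650/891 but 1.3⁹ ≈10.6045 reaches it, so n = 9.

9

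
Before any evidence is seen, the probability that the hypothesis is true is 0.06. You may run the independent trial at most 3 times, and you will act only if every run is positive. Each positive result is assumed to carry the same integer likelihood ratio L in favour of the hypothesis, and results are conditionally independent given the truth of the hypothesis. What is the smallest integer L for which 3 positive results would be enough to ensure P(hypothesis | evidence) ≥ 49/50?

10

Prior odds = 0.06/0.94 = 3/47.
Target odds = 0.98/0.02 = 49.
Need L³ ≥ 49 ÷ (3/47) = 2303/3.
9³ = 729 < 2303/3 ≤ 1000 = 10³, so L = 10.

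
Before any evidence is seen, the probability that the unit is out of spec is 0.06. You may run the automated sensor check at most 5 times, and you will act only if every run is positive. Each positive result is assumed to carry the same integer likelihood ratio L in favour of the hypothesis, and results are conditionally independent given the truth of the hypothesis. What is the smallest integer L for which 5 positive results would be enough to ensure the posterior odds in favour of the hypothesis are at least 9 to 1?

3

Prior odds = 0.06/0.94 = 3/47.
Target odds = 9.
Need L⁵ ≥ 9 ÷ (3/47) = 141.
2⁵ = 32 < 141 ≤ 243 = 3⁵, so L = 3.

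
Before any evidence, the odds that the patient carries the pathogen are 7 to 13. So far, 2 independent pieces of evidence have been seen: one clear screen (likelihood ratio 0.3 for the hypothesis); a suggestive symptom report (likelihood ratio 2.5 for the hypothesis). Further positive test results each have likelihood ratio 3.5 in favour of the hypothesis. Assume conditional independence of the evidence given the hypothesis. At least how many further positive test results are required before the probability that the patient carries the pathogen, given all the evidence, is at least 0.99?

5

Prior odds = 7/13.
Combined Bayes factor of the evidence already in hand = 0.3 × 2.5 = 0.75.
Odds after that evidence = (7/13) × 0.75 = 21/52.
Target odds = 0.99/0.01 = 99.
Need 3.5ⁿ ≥ 99 ÷ (21/52) = 1716/7.
3.5⁴ = 150.0625 falls short of 1716/7 but 3.5⁵ = 525.21875 reaches it, so n = 5.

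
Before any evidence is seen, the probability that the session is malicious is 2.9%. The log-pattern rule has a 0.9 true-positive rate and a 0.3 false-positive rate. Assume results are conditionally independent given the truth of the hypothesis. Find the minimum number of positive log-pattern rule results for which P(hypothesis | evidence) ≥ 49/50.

Prior odds = 0.029/0.971 = 29/971.
Likelihood ratio of a positive result = 0.9/0.3 = 3.
Target posterior odds = 0.98/0.02 = 49.
Need (29/971) × 3ⁿ ≥ 49, i.e. 3ⁿ ≥ 47579/29.
3⁶ = 729 falls short of 47579/29 but 3⁷ = 2187 reaches it, so n = 7.

7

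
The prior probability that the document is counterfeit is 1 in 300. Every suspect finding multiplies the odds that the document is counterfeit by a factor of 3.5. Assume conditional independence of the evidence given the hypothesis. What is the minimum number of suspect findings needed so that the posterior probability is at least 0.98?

8

Prior odds: (1/300) ÷ (299/300) = 1/299.
Likelihood ratio per suspect finding = 3.5.
Target odds: 0.98 ÷ 0.02 = 49.
Need (1/299) × 3.5ⁿ ≥ 49, i.e. 3.5ⁿ ≥ 14651.
3.5⁷ = 823543/128 falls short of 14651 but 3.5⁸ = 5764801/256 reaches it, so n = 8.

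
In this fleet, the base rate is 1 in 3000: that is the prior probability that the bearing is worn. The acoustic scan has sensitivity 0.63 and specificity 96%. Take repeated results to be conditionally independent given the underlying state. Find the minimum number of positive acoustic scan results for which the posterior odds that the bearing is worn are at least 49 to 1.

Prior odds: (1/3000) ÷ (2999/3000) = 1/2999.
False-positive rate = 1 − 0.96 = 0.04; likelihood ratio of a positive = 0.63/0.04 = 15.75.
Target odds = 49.
Need (1/2999) × 15.75ⁿ ≥ 49, i.e. 15.75ⁿ ≥ 146951.
15.75⁴ = 15752961/256 falls short of 146951 but 15.75⁵ = 992436543/1024 reaches it, so n = 5.

5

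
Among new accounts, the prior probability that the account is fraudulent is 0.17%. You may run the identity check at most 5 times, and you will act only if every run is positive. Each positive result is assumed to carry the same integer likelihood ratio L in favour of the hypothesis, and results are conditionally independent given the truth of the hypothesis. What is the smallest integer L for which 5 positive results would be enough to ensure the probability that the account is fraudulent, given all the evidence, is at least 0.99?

9

Prior odds = 0.0017/0.9983 = 17/9983.
Target odds = 0.99/0.01 = 99.
Need L⁵ ≥ 99 ÷ (17/9983) = 988317/17.
8⁵ = 32768 < 988317/17 ≤ 59049 = 9⁵, so L = 9.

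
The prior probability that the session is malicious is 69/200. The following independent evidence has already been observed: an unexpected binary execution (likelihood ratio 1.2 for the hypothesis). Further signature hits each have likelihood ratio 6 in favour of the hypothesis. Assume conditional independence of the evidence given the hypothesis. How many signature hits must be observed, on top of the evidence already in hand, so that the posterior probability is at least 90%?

2

Prior odds = 0.345/0.655 = 69/131.
Bayes factor of the evidence already in hand = 1.2.
Odds after that evidence = (69/131) × 1.2 = 414/655.
Target odds = 0.9/0.1 = 9.
Need 6ⁿ ≥ 9 ÷ (414/655) = 655/46.
6¹ = 6 falls short of 655/46 but 6² = 36 reaches it, so n = 2.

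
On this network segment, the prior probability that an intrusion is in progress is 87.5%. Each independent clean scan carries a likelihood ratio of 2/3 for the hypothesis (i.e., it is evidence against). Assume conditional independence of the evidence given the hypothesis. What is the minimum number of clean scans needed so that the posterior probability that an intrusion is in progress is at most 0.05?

13

Prior odds: 0.875 ÷ 0.125 = 7.
Likelihood ratio per clean scan = 2/3.
Target posterior odds = 0.05/0.95 = 1/19.
Need 7 × (2/3)ⁿ ≤ 1/19, i.e. (2/3)ⁿ ≤ 1/133.
(2/3)¹² = 4096/531441 is still above 1/133 but (2/3)¹³ = 8192/1594323 is at or below it, so n = 13.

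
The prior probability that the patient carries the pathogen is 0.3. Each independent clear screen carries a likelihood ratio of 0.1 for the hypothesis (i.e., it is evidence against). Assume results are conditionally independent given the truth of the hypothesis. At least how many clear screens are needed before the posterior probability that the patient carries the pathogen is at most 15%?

1

Prior odds = 0.3/0.7 = 3/7.
Likelihood ratio per clear screen = 0.1.
Target posterior odds = 0.15/0.85 = 3/17.
Need (3/7) × 0.1ⁿ ≤ 3/17, i.e. 0.1ⁿ ≤ 7/17.
0.1¹ = 0.1, which is already at or below the required 7/17; so n = 1.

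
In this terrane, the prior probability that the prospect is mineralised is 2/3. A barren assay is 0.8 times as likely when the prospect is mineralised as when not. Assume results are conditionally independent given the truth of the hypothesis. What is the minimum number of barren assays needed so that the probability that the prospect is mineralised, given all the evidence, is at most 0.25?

Prior odds = (2/3)/(1/3) = 2.
Likelihood ratio per barren assay = 0.8.
Target posterior odds = 0.25/0.75 = 1/3.
Need 2 × 0.8ⁿ ≤ 1/3, i.e. 0.8ⁿ ≤ 1/6.
0.8⁸ = 65536/390625 is still above 1/6 but 0.8⁹ = 262144/1953125 is at or below it, so n = 9.

9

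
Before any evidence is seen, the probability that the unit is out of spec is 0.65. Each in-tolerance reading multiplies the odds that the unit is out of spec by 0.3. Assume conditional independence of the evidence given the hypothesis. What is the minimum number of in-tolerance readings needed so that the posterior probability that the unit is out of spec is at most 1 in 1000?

7

Prior odds = 0.65/0.35 = 13/7.
Likelihood ratio per in-tolerance reading = 0.3.
Target odds: 0.001 ÷ 0.999 = 1/999.
Need (13/7) × 0.3ⁿ ≤ 1/999, i.e. 0.3ⁿ ≤ 7/12987.
0.3⁶ = 729/1000000 is still above 7/12987 but 0.3⁷ = 2187/10000000 is at or below it, so n = 7.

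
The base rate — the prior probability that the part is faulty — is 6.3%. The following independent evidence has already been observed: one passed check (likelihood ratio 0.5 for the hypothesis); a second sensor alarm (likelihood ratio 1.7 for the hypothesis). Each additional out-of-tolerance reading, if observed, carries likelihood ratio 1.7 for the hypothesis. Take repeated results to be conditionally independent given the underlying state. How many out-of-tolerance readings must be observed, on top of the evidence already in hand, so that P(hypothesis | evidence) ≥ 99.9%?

Prior odds = 0.063/0.937 = 63/937.
Combined Bayes factor of the evidence already in hand = 0.5 × 1.7 = 0.85.
Odds after that evidence = (63/937) × 0.85 = 1071/18740.
Target odds = 0.999/0.001 = 999.
Need 1.7ⁿ ≥ 999 ÷ (1071/18740) = 2080140/119.
1.7¹⁸ ≈14063.1 falls short of 2080140/119 but 1.7¹⁹ ≈23907.2 reaches it, so n = 19.

19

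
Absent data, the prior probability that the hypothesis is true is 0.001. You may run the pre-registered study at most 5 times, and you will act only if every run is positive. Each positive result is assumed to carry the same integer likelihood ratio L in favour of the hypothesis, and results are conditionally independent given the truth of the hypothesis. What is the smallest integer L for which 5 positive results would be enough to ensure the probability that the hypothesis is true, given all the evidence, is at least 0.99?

10

Prior odds = 0.001/0.999 = 1/999.
Target odds = 0.99/0.01 = 99.
Need L⁵ ≥ 99 ÷ (1/999) = 98901.
9⁵ = 59049 < 98901 ≤ 100000 = 10⁵, so L = 10.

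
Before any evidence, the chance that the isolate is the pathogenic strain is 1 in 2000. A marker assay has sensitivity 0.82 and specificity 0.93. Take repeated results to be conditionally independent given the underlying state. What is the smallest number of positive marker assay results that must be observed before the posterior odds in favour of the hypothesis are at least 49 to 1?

5

Prior odds = 0.0005/0.9995 = 1/1999.
False-positive rate = 1 − 0.93 = 0.07; likelihood ratio of a positive = 0.82/0.07 = 82/7.
Target odds = 49.
Need (1/1999) × (82/7)ⁿ ≥ 49, i.e. (82/7)ⁿ ≥ 97951.
(82/7)⁴ = 45212176/2401 falls short of 97951 but (82/7)⁵ ≈220587 reaches it, so n = 5.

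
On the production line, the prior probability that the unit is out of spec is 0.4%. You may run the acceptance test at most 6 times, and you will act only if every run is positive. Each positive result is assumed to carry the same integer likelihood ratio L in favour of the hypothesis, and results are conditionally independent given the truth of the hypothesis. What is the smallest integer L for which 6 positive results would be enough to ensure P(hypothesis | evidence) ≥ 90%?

4

Prior odds = 0.004/0.996 = 1/249.
Target odds = 0.9/0.1 = 9.
Need L⁶ ≥ 9 ÷ (1/249) = 2241.
3⁶ = 729 < 2241 ≤ 4096 = 4⁶, so L = 4.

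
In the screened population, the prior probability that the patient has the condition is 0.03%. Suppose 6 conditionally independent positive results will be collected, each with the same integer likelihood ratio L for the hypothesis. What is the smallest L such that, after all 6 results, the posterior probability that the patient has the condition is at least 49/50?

Prior odds = 0.0003/0.9997 = 3/9997.
Target odds = 0.98/0.02 = 49.
Need L⁶ ≥ 49 ÷ (3/9997) = 489853/3.
7⁶ = 117649 < 489853/3 ≤ 262144 = 8⁶, so L = 8.

8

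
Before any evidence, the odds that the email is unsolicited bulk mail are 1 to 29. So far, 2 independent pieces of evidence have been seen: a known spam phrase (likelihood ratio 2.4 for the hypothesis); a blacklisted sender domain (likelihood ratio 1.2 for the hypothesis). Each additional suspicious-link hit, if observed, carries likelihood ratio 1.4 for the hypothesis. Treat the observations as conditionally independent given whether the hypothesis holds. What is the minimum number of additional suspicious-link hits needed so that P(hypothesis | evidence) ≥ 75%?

11

Prior odds = 1/29.
Combined Bayes factor of the evidence already in hand = 2.4 × 1.2 = 2.88.
Odds after that evidence = (1/29) × 2.88 = 72/725.
Target odds = 0.75/0.25 = 3.
Need 1.4ⁿ ≥ 3 ÷ (72/725) = 725/24.
1.4¹⁰ = 282475249/9765625 falls short of 725/24 but 1.4¹¹ ≈40.4957 reaches it, so n = 11.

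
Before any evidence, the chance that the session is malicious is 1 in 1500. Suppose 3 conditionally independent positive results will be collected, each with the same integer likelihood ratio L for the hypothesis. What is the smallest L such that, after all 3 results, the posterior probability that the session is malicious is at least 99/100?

53

Prior odds = (1/1500)/(1499/1500) = 1/1499.
Target odds = 0.99/0.01 = 99.
Need L³ ≥ 99 ÷ (1/1499) = 148401.
52³ = 140608 < 148401 ≤ 148877 = 53³, so L = 53.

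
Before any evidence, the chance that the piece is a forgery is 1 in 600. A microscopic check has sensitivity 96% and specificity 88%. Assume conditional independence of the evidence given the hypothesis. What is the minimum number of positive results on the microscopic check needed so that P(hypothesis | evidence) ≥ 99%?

Prior odds = (1/600)/(599/600) = 1/599.
False-positive rate = 1 − 0.88 = 0.12; likelihood ratio of a positive = 0.96/0.12 = 8.
Target posterior odds = 0.99/0.01 = 99.
Require 8ⁿ ≥ 99 ÷ (1/599) = 59301.
8⁵ = 32768 falls short of 59301 but 8⁶ = 262144 reaches it, so n = 6.

6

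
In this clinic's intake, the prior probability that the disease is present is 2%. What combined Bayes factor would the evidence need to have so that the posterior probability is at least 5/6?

245

Prior odds = 0.02/0.98 = 1/49.
Target odds = (5/6)/(1/6) = 5.
Required Bayes factor = 5 ÷ (1/49) = 245.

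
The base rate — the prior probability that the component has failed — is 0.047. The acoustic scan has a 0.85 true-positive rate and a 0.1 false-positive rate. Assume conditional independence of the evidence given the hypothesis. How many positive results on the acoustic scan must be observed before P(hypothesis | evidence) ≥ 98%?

4

Prior odds: 0.047 ÷ 0.953 = 47/953.
Likelihood ratio of a positive result = 0.85/0.1 = 8.5.
Target odds: 0.98 ÷ 0.02 = 49.
Require 8.5ⁿ ≥ 49 ÷ (47/953) = 46697/47.
8.5³ = 614.125 falls short of 46697/47 but 8.5⁴ = 5220.0625 reaches it, so n = 4.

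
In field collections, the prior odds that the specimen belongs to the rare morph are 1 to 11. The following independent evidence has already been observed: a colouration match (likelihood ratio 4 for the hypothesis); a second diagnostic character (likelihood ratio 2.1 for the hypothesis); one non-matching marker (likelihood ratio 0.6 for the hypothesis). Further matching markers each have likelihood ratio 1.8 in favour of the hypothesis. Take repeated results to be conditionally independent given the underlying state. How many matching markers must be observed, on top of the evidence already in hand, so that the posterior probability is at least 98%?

Prior odds = 1/11.
Combined Bayes factor of the evidence already in hand = 4 × 2.1 × 0.6 = 5.04.
Odds after that evidence = (1/11) × 5.04 = 126/275.
Target odds = 0.98/0.02 = 49.
Need 1.8ⁿ ≥ 49 ÷ (126/275) = 1925/18.
1.8⁷ = 4782969/78125 falls short of 1925/18 but 1.8⁸ = 43046721/390625 reaches it, so n = 8.

8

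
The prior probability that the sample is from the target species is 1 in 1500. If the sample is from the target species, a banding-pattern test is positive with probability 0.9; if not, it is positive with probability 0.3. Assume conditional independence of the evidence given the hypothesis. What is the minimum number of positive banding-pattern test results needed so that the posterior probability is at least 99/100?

11

Prior odds = (1/1500)/(1499/1500) = 1/1499.
Likelihood ratio of a positive = 0.9/0.3 = 3.
Target odds: 0.99 ÷ 0.01 = 99.
Need (1/1499) × 3ⁿ ≥ 99, i.e. 3ⁿ ≥ 148401.
3¹⁰ = 59049 falls short of 148401 but 3¹¹ = 177147 reaches it, so n = 11.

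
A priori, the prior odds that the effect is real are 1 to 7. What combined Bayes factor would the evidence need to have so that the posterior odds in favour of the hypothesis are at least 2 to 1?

Prior odds = 1/7.
Target odds = 2.
Required Bayes factor = 2 ÷ (1/7) = 14.

14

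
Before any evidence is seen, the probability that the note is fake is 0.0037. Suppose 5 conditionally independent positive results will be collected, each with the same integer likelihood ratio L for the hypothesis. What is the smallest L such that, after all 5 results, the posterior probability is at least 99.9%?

13

Prior odds = 0.0037/0.9963 = 37/9963.
Target odds = 0.999/0.001 = 999.
Need L⁵ ≥ 999 ÷ (37/9963) = 269001.
12⁵ = 248832 < 269001 ≤ 371293 = 13⁵, so L = 13.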